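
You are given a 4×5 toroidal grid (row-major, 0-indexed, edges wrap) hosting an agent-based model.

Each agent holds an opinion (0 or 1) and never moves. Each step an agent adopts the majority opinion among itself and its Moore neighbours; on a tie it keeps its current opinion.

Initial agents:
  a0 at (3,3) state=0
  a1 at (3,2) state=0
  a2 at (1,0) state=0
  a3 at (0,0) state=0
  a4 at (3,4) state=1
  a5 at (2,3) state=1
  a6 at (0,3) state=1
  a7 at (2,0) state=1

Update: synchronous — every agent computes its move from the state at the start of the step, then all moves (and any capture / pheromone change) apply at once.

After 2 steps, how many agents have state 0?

2

t=1: a0@(3,3):1 a1@(3,2):0 a2@(1,0):0 a3@(0,0):0 a4@(3,4):1 a5@(2,3):1 a6@(0,3):1 a7@(2,0):1
t=2: a0@(3,3):1 a1@(3,2):1 a2@(1,0):0 a3@(0,0):0 a4@(3,4):1 a5@(2,3):1 a6@(0,3):1 a7@(2,0):1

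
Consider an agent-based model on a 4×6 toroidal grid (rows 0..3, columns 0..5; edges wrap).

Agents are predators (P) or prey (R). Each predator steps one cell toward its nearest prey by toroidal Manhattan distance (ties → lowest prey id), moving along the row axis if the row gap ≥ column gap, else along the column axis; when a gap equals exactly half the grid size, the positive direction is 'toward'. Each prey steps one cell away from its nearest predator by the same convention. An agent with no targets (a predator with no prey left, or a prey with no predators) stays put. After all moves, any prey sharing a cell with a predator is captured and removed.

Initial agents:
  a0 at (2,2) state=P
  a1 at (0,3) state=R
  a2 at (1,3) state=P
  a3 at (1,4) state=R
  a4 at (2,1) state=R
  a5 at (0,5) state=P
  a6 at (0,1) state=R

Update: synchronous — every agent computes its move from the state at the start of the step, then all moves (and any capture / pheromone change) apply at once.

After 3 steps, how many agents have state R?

t=1: a0@(2,1):P a1@(3,3):R a2@(0,3):P a3@(1,5):R a4@(2,0):R a5@(0,4):P a6@(0,2):R
t=2: a0@(2,0):P a1@(2,3):R a2@(3,3):P a3@(2,5):R a4@(2,5):R a5@(3,4):P a6@(0,1):R
t=3: a0@(2,5):P a1@(1,3):R a2@(2,3):P a5@(2,4):P a6@(3,1):R

2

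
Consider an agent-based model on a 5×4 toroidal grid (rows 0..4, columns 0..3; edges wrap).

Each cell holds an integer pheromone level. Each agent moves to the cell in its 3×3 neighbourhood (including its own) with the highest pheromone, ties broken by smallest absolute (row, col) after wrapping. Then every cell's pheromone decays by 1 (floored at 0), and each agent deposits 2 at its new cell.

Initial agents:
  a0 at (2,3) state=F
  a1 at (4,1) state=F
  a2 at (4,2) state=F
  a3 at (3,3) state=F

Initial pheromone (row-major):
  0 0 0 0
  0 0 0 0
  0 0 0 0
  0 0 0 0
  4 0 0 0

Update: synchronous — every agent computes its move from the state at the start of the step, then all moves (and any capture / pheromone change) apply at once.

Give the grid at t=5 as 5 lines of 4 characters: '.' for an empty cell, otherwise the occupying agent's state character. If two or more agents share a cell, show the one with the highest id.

....
....
....
....
F...

t=1: a0@(1,0) a1@(4,0) a2@(0,1) a3@(4,0) | pheromone: 0 2 0 0 / 2 0 0 0 / 0 0 0 0 / 0 0 0 0 / 7 0 0 0
t=2: a0@(0,1) a1@(4,0) a2@(4,0) a3@(4,0) | pheromone: 0 3 0 0 / 1 0 0 0 / 0 0 0 0 / 0 0 0 0 / 12 0 0 0
t=3: a0@(4,0) a1@(4,0) a2@(4,0) a3@(4,0) | pheromone: 0 2 0 0 / 0 0 0 0 / 0 0 0 0 / 0 0 0 0 / 19 0 0 0
t=4: a0@(4,0) a1@(4,0) a2@(4,0) a3@(4,0) | pheromone: 0 1 0 0 / 0 0 0 0 / 0 0 0 0 / 0 0 0 0 / 26 0 0 0
t=5: a0@(4,0) a1@(4,0) a2@(4,0) a3@(4,0) | pheromone: 0 0 0 0 / 0 0 0 0 / 0 0 0 0 / 0 0 0 0 / 33 0 0 0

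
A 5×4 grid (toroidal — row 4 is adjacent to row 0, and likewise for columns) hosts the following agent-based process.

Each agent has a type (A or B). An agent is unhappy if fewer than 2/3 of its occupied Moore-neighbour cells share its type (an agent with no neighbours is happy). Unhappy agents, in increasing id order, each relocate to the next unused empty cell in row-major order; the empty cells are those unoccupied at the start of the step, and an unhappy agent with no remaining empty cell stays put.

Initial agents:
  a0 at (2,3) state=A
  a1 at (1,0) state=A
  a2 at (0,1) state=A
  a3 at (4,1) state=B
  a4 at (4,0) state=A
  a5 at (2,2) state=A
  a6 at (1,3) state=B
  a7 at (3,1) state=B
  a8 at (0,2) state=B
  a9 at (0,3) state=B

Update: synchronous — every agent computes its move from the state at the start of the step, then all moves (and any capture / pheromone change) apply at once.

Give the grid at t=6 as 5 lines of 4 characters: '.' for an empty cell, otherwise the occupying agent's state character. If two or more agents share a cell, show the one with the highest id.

ABAA
ABA.
....
B..B
B...

t=1: a0@(2,3):A a1@(0,0):A a2@(1,1):A a3@(1,2):B a4@(2,0):A a5@(2,1):A a6@(3,0):B a7@(3,2):B a8@(0,2):B a9@(3,3):B
t=2: a0@(0,1):A a1@(0,0):A a2@(0,3):A a3@(1,0):B a4@(1,3):A a5@(2,2):A a6@(3,1):B a7@(4,0):B a8@(4,1):B a9@(4,2):B
t=3: a0@(0,2):A a1@(1,1):A a2@(1,2):A a3@(2,0):B a4@(1,3):A a5@(2,1):A a6@(3,1):B a7@(2,3):B a8@(3,0):B a9@(3,2):B
t=4: a0@(0,2):A a1@(1,1):A a2@(1,2):A a3@(0,0):B a4@(0,1):A a5@(0,3):A a6@(3,1):B a7@(1,0):B a8@(3,0):B a9@(3,2):B
t=5: a0@(0,2):A a1@(1,3):A a2@(1,2):A a3@(2,0):B a4@(2,1):A a5@(2,2):A a6@(3,1):B a7@(2,3):B a8@(3,0):B a9@(3,2):B
t=6: a0@(0,2):A a1@(0,0):A a2@(1,2):A a3@(0,1):B a4@(0,3):A a5@(1,0):A a6@(1,1):B a7@(3,3):B a8@(3,0):B a9@(4,0):B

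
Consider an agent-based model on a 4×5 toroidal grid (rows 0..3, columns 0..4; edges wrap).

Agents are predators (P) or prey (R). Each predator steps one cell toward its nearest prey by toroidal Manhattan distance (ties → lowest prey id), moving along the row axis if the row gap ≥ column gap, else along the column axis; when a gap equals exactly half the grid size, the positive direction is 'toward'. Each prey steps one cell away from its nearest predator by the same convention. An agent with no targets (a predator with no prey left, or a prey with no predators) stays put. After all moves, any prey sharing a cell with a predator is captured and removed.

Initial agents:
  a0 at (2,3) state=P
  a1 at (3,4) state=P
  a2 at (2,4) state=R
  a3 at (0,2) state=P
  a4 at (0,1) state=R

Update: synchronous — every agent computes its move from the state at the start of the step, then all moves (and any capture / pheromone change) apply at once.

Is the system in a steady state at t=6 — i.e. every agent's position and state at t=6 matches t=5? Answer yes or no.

t=1: a0@(2,4):P a1@(2,4):P a2@(2,0):R a3@(0,1):P a4@(0,0):R
t=2: a0@(2,0):P a1@(2,0):P a2@(2,1):R a3@(0,0):P a4@(0,4):R
t=3: a0@(2,1):P a1@(2,1):P a2@(2,2):R a3@(0,4):P a4@(0,3):R
t=4: a0@(2,2):P a1@(2,2):P a2@(2,3):R a3@(0,3):P a4@(0,2):R
t=5: a0@(2,3):P a1@(2,3):P a2@(2,4):R a3@(0,2):P a4@(0,1):R
t=6: a0@(2,4):P a1@(2,4):P a2@(2,0):R a3@(0,1):P a4@(0,0):R

no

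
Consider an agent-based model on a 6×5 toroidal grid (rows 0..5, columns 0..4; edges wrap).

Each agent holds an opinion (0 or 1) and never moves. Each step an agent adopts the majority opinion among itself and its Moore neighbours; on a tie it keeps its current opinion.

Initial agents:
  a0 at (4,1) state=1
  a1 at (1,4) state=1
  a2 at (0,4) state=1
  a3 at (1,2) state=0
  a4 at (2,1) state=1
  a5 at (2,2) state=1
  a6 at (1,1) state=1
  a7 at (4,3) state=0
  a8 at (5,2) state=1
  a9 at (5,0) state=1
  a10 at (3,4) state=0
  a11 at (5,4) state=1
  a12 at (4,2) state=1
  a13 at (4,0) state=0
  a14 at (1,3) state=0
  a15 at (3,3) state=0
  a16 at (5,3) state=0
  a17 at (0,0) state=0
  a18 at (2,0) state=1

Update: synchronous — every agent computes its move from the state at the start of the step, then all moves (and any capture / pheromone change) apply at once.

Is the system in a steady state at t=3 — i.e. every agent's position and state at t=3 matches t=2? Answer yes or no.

no

t=1: a0@(4,1):1 a1@(1,4):1 a2@(0,4):1 a3@(1,2):1 a4@(2,1):1 a5@(2,2):1 a6@(1,1):1 a7@(4,3):0 a8@(5,2):1 a9@(5,0):1 a10@(3,4):0 a11@(5,4):0 a12@(4,2):1 a13@(4,0):1 a14@(1,3):1 a15@(3,3):0 a16@(5,3):1 a17@(0,0):1 a18@(2,0):1
t=2: a0@(4,1):1 a1@(1,4):1 a2@(0,4):1 a3@(1,2):1 a4@(2,1):1 a5@(2,2):1 a6@(1,1):1 a7@(4,3):0 a8@(5,2):1 a9@(5,0):1 a10@(3,4):0 a11@(5,4):1 a12@(4,2):1 a13@(4,0):1 a14@(1,3):1 a15@(3,3):0 a16@(5,3):1 a17@(0,0):1 a18@(2,0):1
t=3: a0@(4,1):1 a1@(1,4):1 a2@(0,4):1 a3@(1,2):1 a4@(2,1):1 a5@(2,2):1 a6@(1,1):1 a7@(4,3):1 a8@(5,2):1 a9@(5,0):1 a10@(3,4):0 a11@(5,4):1 a12@(4,2):1 a13@(4,0):1 a14@(1,3):1 a15@(3,3):0 a16@(5,3):1 a17@(0,0):1 a18@(2,0):1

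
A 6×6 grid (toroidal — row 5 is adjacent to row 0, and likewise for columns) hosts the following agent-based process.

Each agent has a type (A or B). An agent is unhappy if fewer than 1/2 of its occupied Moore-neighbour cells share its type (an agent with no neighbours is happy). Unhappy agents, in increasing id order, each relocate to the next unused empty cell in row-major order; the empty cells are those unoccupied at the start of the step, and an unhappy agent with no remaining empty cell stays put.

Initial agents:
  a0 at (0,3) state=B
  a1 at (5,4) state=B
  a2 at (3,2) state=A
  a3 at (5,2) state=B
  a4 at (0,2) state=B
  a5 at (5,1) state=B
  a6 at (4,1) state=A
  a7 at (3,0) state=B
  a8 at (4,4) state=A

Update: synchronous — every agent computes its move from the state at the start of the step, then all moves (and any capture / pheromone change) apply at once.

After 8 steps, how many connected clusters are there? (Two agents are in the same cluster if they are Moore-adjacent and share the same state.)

3

t=1: a0@(0,3):B a1@(5,4):B a2@(3,2):A a3@(5,2):B a4@(0,2):B a5@(5,1):B a6@(0,0):A a7@(0,1):B a8@(0,4):A
t=2: a0@(0,3):B a1@(5,4):B a2@(3,2):A a3@(5,2):B a4@(0,2):B a5@(5,1):B a6@(0,5):A a7@(0,1):B a8@(1,0):A
t=3: (unchanged — steady state)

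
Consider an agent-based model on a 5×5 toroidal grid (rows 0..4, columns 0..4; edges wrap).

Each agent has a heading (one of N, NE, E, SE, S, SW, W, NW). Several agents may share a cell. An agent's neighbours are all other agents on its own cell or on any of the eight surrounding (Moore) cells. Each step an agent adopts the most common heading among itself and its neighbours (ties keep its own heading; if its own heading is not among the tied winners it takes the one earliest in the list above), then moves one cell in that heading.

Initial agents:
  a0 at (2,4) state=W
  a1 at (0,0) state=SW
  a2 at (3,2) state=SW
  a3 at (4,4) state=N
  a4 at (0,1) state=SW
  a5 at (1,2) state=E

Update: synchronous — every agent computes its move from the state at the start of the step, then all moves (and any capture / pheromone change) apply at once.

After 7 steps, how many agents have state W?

t=1: a0@(2,3):W a1@(1,4):SW a2@(4,1):SW a3@(3,4):N a4@(1,0):SW a5@(1,3):E
t=2: a0@(2,2):W a1@(2,3):SW a2@(0,0):SW a3@(2,4):N a4@(2,4):SW a5@(1,4):E
t=3: a0@(2,1):W a1@(3,2):SW a2@(1,4):SW a3@(3,3):SW a4@(3,3):SW a5@(2,3):SW
t=4: a0@(2,0):W a1@(4,1):SW a2@(2,3):SW a3@(4,2):SW a4@(4,2):SW a5@(3,2):SW
t=5: a0@(2,4):W a1@(0,0):SW a2@(3,2):SW a3@(0,1):SW a4@(0,1):SW a5@(4,1):SW
t=6: a0@(2,3):W a1@(1,4):SW a2@(4,1):SW a3@(1,0):SW a4@(1,0):SW a5@(0,0):SW
t=7: a0@(2,2):W a1@(2,3):SW a2@(0,0):SW a3@(2,4):SW a4@(2,4):SW a5@(1,4):SW

1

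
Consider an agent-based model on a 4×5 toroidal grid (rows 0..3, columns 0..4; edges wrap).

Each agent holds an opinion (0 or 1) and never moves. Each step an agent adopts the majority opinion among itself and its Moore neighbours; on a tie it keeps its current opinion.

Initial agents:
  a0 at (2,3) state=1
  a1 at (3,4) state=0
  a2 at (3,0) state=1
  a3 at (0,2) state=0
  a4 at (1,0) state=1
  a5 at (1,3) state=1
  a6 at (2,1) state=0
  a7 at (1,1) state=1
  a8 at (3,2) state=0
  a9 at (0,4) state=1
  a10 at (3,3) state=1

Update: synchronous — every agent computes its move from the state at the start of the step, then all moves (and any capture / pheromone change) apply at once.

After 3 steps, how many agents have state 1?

t=1: a0@(2,3):1 a1@(3,4):1 a2@(3,0):1 a3@(0,2):1 a4@(1,0):1 a5@(1,3):1 a6@(2,1):1 a7@(1,1):1 a8@(3,2):0 a9@(0,4):1 a10@(3,3):1
t=2: a0@(2,3):1 a1@(3,4):1 a2@(3,0):1 a3@(0,2):1 a4@(1,0):1 a5@(1,3):1 a6@(2,1):1 a7@(1,1):1 a8@(3,2):1 a9@(0,4):1 a10@(3,3):1
t=3: (unchanged — steady state)

11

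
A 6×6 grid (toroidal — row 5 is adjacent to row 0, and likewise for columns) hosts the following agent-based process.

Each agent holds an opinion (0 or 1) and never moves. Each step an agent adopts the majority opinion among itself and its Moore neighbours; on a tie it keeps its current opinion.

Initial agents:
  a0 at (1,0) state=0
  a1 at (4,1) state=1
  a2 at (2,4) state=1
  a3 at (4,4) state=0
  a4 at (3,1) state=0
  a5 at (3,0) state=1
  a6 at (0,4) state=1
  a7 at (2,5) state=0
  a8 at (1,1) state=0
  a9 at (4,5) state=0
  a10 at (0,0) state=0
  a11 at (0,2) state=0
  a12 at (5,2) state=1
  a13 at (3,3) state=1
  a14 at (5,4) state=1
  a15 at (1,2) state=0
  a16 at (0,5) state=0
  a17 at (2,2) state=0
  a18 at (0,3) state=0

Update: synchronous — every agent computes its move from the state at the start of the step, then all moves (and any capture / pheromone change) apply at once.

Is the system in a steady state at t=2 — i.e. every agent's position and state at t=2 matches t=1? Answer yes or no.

no

t=1: a0@(1,0):0 a1@(4,1):1 a2@(2,4):1 a3@(4,4):0 a4@(3,1):0 a5@(3,0):0 a6@(0,4):1 a7@(2,5):0 a8@(1,1):0 a9@(4,5):0 a10@(0,0):0 a11@(0,2):0 a12@(5,2):1 a13@(3,3):1 a14@(5,4):0 a15@(1,2):0 a16@(0,5):0 a17@(2,2):0 a18@(0,3):0
t=2: a0@(1,0):0 a1@(4,1):1 a2@(2,4):1 a3@(4,4):0 a4@(3,1):0 a5@(3,0):0 a6@(0,4):0 a7@(2,5):0 a8@(1,1):0 a9@(4,5):0 a10@(0,0):0 a11@(0,2):0 a12@(5,2):1 a13@(3,3):1 a14@(5,4):0 a15@(1,2):0 a16@(0,5):0 a17@(2,2):0 a18@(0,3):0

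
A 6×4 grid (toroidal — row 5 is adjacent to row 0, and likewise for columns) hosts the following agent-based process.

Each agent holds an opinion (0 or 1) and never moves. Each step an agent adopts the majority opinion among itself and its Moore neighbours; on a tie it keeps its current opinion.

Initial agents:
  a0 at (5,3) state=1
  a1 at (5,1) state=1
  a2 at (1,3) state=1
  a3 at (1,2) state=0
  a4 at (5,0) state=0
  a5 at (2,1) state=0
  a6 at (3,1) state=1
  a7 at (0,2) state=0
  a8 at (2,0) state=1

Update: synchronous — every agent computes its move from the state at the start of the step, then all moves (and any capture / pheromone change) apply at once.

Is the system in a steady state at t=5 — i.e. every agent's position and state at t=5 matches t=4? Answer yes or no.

no

t=1: a0@(5,3):0 a1@(5,1):0 a2@(1,3):1 a3@(1,2):0 a4@(5,0):1 a5@(2,1):0 a6@(3,1):1 a7@(0,2):1 a8@(2,0):1
t=2: a0@(5,3):1 a1@(5,1):1 a2@(1,3):1 a3@(1,2):0 a4@(5,0):0 a5@(2,1):0 a6@(3,1):1 a7@(0,2):0 a8@(2,0):1
t=3: a0@(5,3):0 a1@(5,1):0 a2@(1,3):1 a3@(1,2):0 a4@(5,0):1 a5@(2,1):0 a6@(3,1):1 a7@(0,2):1 a8@(2,0):1
t=4: a0@(5,3):1 a1@(5,1):1 a2@(1,3):1 a3@(1,2):0 a4@(5,0):0 a5@(2,1):0 a6@(3,1):1 a7@(0,2):0 a8@(2,0):1
t=5: a0@(5,3):0 a1@(5,1):0 a2@(1,3):1 a3@(1,2):0 a4@(5,0):1 a5@(2,1):0 a6@(3,1):1 a7@(0,2):1 a8@(2,0):1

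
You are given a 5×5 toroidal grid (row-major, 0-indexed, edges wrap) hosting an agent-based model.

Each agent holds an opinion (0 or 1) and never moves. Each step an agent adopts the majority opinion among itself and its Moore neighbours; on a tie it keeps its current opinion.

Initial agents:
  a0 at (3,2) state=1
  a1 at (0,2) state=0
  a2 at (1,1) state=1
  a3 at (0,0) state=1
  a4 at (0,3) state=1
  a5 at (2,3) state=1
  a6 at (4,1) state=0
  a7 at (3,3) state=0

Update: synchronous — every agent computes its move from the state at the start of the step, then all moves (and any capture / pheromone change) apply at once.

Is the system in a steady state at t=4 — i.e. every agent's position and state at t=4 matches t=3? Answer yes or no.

t=1: a0@(3,2):1 a1@(0,2):0 a2@(1,1):1 a3@(0,0):1 a4@(0,3):1 a5@(2,3):1 a6@(4,1):0 a7@(3,3):1
t=2: (unchanged — steady state)

yes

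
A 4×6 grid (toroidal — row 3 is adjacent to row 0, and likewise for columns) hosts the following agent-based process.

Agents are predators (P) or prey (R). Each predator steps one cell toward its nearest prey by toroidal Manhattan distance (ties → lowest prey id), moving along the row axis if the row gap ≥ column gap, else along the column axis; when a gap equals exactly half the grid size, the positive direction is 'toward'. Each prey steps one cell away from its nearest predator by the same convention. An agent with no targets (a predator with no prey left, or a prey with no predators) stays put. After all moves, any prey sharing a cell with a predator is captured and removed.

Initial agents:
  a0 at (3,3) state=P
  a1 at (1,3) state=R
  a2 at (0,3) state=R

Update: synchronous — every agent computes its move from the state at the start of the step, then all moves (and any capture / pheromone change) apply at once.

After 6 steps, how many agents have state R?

1

t=1: a0@(0,3):P a2@(1,3):R
t=2: a0@(1,3):P a2@(2,3):R
t=3: a0@(2,3):P a2@(3,3):R
t=4: a0@(3,3):P a2@(0,3):R
t=5: a0@(0,3):P a2@(1,3):R
t=6: a0@(1,3):P a2@(2,3):R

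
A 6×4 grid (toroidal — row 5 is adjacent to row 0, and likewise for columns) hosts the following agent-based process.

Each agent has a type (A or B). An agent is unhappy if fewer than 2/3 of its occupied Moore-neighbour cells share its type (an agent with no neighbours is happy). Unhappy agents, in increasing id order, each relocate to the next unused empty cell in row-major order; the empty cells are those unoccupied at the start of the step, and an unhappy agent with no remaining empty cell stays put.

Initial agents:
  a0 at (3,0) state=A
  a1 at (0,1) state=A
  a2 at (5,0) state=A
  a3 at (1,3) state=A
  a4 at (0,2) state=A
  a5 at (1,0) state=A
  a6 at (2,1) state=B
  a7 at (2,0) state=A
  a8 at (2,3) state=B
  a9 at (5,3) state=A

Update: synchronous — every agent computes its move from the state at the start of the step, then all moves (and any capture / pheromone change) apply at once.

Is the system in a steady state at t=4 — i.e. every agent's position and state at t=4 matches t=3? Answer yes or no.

no

t=1: a0@(0,0):A a1@(0,1):A a2@(5,0):A a3@(1,3):A a4@(0,2):A a5@(0,3):A a6@(1,1):B a7@(1,2):A a8@(2,2):B a9@(5,3):A
t=2: a0@(0,0):A a1@(0,1):A a2@(5,0):A a3@(1,3):A a4@(0,2):A a5@(0,3):A a6@(1,0):B a7@(1,2):A a8@(2,0):B a9@(5,3):A
t=3: a0@(0,0):A a1@(0,1):A a2@(5,0):A a3@(1,3):A a4@(0,2):A a5@(0,3):A a6@(1,1):B a7@(1,2):A a8@(2,1):B a9@(5,3):A
t=4: a0@(0,0):A a1@(0,1):A a2@(5,0):A a3@(1,3):A a4@(0,2):A a5@(0,3):A a6@(1,0):B a7@(1,2):A a8@(2,0):B a9@(5,3):A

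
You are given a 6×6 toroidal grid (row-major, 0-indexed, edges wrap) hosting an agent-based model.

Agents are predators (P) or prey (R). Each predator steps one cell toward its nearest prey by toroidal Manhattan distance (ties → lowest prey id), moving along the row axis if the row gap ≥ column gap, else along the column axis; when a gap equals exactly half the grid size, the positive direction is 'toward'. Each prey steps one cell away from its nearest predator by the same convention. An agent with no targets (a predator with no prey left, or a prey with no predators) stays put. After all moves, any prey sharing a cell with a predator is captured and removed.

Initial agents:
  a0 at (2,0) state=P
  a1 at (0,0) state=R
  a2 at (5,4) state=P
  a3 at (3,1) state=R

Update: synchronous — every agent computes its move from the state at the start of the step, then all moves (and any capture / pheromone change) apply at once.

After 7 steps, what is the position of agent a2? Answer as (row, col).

(5, 5)

t=1: a0@(1,0):P a1@(5,0):R a2@(5,5):P a3@(4,1):R
t=2: a0@(0,0):P a1@(5,1):R a2@(5,0):P a3@(4,2):R
t=3: a0@(5,0):P a1@(5,2):R a2@(5,1):P a3@(4,3):R
t=4: a0@(5,1):P a1@(5,3):R a2@(5,2):P a3@(4,4):R
t=5: a0@(5,2):P a1@(5,4):R a2@(5,3):P a3@(4,5):R
t=6: a0@(5,3):P a1@(5,5):R a2@(5,4):P a3@(4,0):R
t=7: a0@(5,4):P a1@(5,0):R a2@(5,5):P a3@(4,1):R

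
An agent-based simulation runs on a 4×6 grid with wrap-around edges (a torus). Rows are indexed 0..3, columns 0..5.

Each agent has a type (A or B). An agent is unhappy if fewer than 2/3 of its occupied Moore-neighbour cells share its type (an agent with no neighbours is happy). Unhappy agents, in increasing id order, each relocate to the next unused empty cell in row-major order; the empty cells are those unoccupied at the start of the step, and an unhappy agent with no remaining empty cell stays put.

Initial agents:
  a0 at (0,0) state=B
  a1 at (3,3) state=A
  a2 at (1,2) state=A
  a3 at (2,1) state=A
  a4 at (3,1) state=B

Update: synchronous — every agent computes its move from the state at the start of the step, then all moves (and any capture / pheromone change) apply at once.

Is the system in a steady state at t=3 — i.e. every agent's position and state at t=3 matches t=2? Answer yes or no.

no

t=1: a0@(0,0):B a1@(3,3):A a2@(1,2):A a3@(0,1):A a4@(0,2):B
t=2: a0@(0,3):B a1@(0,4):A a2@(0,5):A a3@(1,0):A a4@(1,1):B
t=3: a0@(0,0):B a1@(0,1):A a2@(0,5):A a3@(0,2):A a4@(1,2):B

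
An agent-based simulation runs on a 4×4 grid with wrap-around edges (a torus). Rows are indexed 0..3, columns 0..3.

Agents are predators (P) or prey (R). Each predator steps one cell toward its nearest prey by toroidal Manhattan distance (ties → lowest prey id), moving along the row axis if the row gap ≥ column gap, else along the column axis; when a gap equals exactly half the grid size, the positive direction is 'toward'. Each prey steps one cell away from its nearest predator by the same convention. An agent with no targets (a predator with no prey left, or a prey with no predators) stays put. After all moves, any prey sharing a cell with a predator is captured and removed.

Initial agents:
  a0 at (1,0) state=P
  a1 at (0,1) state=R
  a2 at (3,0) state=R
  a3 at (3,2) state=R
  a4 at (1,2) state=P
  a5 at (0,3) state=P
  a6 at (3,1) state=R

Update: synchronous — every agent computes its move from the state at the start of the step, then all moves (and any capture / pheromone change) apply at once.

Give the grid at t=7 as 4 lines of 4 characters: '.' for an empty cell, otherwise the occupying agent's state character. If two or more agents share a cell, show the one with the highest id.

t=1: a0@(0,0):P a1@(3,1):R a2@(2,0):R a3@(2,2):R a4@(0,2):P a5@(0,0):P a6@(2,1):R
t=2: a0@(3,0):P a1@(2,1):R a2@(1,0):R a3@(1,2):R a4@(3,2):P a5@(3,0):P a6@(1,1):R
t=3: a0@(2,0):P a1@(1,1):R a2@(0,0):R a3@(0,2):R a4@(2,2):P a5@(2,0):P a6@(0,1):R
t=4: a0@(1,0):P a1@(0,1):R a2@(3,0):R a3@(3,2):R a4@(1,2):P a5@(1,0):P a6@(3,1):R
t=5: a0@(0,0):P a1@(3,1):R a2@(2,0):R a3@(2,2):R a4@(0,2):P a5@(0,0):P a6@(2,1):R
t=6: a0@(3,0):P a1@(2,1):R a2@(1,0):R a3@(1,2):R a4@(3,2):P a5@(3,0):P a6@(1,1):R
t=7: a0@(2,0):P a1@(1,1):R a2@(0,0):R a3@(0,2):R a4@(2,2):P a5@(2,0):P a6@(0,1):R

RRR.
.R..
P.P.
....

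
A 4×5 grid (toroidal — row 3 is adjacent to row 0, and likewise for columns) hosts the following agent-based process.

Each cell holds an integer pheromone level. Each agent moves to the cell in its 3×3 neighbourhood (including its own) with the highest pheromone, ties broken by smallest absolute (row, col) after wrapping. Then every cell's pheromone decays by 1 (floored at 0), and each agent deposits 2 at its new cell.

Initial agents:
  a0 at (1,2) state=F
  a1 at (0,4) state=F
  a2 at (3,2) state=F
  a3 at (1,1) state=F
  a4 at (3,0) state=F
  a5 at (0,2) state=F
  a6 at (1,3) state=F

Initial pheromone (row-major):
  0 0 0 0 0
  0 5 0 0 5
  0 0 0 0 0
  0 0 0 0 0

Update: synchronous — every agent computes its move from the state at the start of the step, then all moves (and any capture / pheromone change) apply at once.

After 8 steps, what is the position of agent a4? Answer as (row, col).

(1, 1)

t=1: a0@(1,1) a1@(1,4) a2@(0,1) a3@(1,1) a4@(0,0) a5@(1,1) a6@(1,4) | pheromone: 2 2 0 0 0 / 0 10 0 0 8 / 0 0 0 0 0 / 0 0 0 0 0
t=2: a0@(1,1) a1@(1,4) a2@(1,1) a3@(1,1) a4@(1,1) a5@(1,1) a6@(1,4) | pheromone: 1 1 0 0 0 / 0 19 0 0 11 / 0 0 0 0 0 / 0 0 0 0 0
t=3: a0@(1,1) a1@(1,4) a2@(1,1) a3@(1,1) a4@(1,1) a5@(1,1) a6@(1,4) | pheromone: 0 0 0 0 0 / 0 28 0 0 14 / 0 0 0 0 0 / 0 0 0 0 0
t=4: a0@(1,1) a1@(1,4) a2@(1,1) a3@(1,1) a4@(1,1) a5@(1,1) a6@(1,4) | pheromone: 0 0 0 0 0 / 0 37 0 0 17 / 0 0 0 0 0 / 0 0 0 0 0
t=5: a0@(1,1) a1@(1,4) a2@(1,1) a3@(1,1) a4@(1,1) a5@(1,1) a6@(1,4) | pheromone: 0 0 0 0 0 / 0 46 0 0 20 / 0 0 0 0 0 / 0 0 0 0 0
t=6: a0@(1,1) a1@(1,4) a2@(1,1) a3@(1,1) a4@(1,1) a5@(1,1) a6@(1,4) | pheromone: 0 0 0 0 0 / 0 55 0 0 23 / 0 0 0 0 0 / 0 0 0 0 0
t=7: a0@(1,1) a1@(1,4) a2@(1,1) a3@(1,1) a4@(1,1) a5@(1,1) a6@(1,4) | pheromone: 0 0 0 0 0 / 0 64 0 0 26 / 0 0 0 0 0 / 0 0 0 0 0
t=8: a0@(1,1) a1@(1,4) a2@(1,1) a3@(1,1) a4@(1,1) a5@(1,1) a6@(1,4) | pheromone: 0 0 0 0 0 / 0 73 0 0 29 / 0 0 0 0 0 / 0 0 0 0 0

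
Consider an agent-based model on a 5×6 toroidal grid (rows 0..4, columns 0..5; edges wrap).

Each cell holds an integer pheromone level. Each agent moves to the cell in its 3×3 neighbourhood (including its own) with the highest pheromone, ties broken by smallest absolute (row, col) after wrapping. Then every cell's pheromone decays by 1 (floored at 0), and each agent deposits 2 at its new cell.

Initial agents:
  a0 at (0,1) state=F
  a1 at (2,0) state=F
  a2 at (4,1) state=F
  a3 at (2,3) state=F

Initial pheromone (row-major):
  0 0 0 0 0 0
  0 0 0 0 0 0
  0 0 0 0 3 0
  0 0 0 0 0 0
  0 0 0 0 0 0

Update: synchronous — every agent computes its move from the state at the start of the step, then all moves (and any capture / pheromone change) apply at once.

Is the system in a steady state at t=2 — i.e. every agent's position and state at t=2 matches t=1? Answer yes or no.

t=1: a0@(0,0) a1@(1,0) a2@(0,0) a3@(2,4) | pheromone: 4 0 0 0 0 0 / 2 0 0 0 0 0 / 0 0 0 0 4 0 / 0 0 0 0 0 0 / 0 0 0 0 0 0
t=2: a0@(0,0) a1@(0,0) a2@(0,0) a3@(2,4) | pheromone: 9 0 0 0 0 0 / 1 0 0 0 0 0 / 0 0 0 0 5 0 / 0 0 0 0 0 0 / 0 0 0 0 0 0

no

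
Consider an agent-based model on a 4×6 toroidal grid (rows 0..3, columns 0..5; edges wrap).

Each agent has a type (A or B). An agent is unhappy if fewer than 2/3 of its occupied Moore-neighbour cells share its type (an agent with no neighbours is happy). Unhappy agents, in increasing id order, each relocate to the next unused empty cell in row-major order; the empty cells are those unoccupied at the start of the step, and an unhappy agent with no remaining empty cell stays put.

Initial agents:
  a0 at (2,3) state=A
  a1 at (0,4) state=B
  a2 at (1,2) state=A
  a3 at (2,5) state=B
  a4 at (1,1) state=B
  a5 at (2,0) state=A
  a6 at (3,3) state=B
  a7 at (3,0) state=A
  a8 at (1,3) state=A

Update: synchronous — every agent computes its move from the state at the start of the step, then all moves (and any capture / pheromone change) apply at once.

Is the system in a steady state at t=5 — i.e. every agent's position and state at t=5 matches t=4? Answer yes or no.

no

t=1: a0@(2,3):A a1@(0,0):B a2@(1,2):A a3@(0,1):B a4@(0,2):B a5@(0,3):A a6@(0,5):B a7@(1,0):A a8@(1,3):A
t=2: a0@(2,3):A a1@(0,0):B a2@(0,4):A a3@(1,1):B a4@(1,4):B a5@(0,3):A a6@(1,5):B a7@(2,0):A a8@(1,3):A
t=3: a0@(0,1):A a1@(0,0):B a2@(0,2):A a3@(0,5):B a4@(1,0):B a5@(0,3):A a6@(1,2):B a7@(2,1):A a8@(1,3):A
t=4: a0@(0,4):A a1@(0,0):B a2@(0,2):A a3@(0,5):B a4@(1,1):B a5@(0,3):A a6@(1,4):B a7@(1,5):A a8@(1,3):A
t=5: a0@(0,1):A a1@(0,0):B a2@(0,2):A a3@(1,0):B a4@(1,2):B a5@(0,3):A a6@(2,0):B a7@(2,1):A a8@(1,3):A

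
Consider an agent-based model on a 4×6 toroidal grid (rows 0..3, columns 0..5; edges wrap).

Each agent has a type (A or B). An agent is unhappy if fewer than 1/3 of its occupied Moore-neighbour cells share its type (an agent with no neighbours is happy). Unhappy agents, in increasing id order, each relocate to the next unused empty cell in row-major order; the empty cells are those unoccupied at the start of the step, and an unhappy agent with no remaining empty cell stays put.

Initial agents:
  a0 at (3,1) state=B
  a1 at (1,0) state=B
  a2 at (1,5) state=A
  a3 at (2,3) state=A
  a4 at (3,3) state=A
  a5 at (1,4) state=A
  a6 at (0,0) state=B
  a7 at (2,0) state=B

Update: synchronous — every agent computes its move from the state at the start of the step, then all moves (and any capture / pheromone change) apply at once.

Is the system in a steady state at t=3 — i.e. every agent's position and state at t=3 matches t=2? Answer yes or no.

yes

t=1: a0@(3,1):B a1@(1,0):B a2@(0,1):A a3@(2,3):A a4@(3,3):A a5@(1,4):A a6@(0,0):B a7@(2,0):B
t=2: a0@(3,1):B a1@(1,0):B a2@(0,2):A a3@(2,3):A a4@(3,3):A a5@(1,4):A a6@(0,0):B a7@(2,0):B
t=3: (unchanged — steady state)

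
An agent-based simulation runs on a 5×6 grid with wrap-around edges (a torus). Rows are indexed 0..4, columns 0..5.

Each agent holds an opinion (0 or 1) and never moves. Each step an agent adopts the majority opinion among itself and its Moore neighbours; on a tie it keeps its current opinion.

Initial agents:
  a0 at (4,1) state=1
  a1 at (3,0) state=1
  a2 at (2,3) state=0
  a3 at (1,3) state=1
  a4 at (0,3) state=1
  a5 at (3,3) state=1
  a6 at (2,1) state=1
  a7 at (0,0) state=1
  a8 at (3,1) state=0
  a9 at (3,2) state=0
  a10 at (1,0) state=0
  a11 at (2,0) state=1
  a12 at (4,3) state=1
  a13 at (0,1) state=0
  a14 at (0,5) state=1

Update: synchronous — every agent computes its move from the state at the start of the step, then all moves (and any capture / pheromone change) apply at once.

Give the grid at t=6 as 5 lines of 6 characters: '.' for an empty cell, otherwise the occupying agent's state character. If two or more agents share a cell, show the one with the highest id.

11.1.1
1..1..
11.1..
1111..
.1.1..

t=1: a0@(4,1):1 a1@(3,0):1 a2@(2,3):0 a3@(1,3):1 a4@(0,3):1 a5@(3,3):1 a6@(2,1):1 a7@(0,0):1 a8@(3,1):1 a9@(3,2):1 a10@(1,0):1 a11@(2,0):1 a12@(4,3):1 a13@(0,1):0 a14@(0,5):1
t=2: a0@(4,1):1 a1@(3,0):1 a2@(2,3):1 a3@(1,3):1 a4@(0,3):1 a5@(3,3):1 a6@(2,1):1 a7@(0,0):1 a8@(3,1):1 a9@(3,2):1 a10@(1,0):1 a11@(2,0):1 a12@(4,3):1 a13@(0,1):1 a14@(0,5):1
t=3: (unchanged — steady state)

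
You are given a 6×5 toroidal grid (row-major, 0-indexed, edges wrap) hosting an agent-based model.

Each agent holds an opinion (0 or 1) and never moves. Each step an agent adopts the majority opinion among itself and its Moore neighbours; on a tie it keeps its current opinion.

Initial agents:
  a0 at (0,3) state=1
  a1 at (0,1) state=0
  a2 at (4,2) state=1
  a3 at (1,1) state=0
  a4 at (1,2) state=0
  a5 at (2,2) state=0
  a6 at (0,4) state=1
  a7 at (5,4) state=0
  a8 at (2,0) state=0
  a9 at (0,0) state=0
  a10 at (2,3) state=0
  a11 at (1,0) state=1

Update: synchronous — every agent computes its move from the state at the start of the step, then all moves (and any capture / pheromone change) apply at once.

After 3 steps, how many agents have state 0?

11

t=1: a0@(0,3):1 a1@(0,1):0 a2@(4,2):1 a3@(1,1):0 a4@(1,2):0 a5@(2,2):0 a6@(0,4):1 a7@(5,4):0 a8@(2,0):0 a9@(0,0):0 a10@(2,3):0 a11@(1,0):0
t=2: a0@(0,3):1 a1@(0,1):0 a2@(4,2):1 a3@(1,1):0 a4@(1,2):0 a5@(2,2):0 a6@(0,4):0 a7@(5,4):0 a8@(2,0):0 a9@(0,0):0 a10@(2,3):0 a11@(1,0):0
t=3: a0@(0,3):0 a1@(0,1):0 a2@(4,2):1 a3@(1,1):0 a4@(1,2):0 a5@(2,2):0 a6@(0,4):0 a7@(5,4):0 a8@(2,0):0 a9@(0,0):0 a10@(2,3):0 a11@(1,0):0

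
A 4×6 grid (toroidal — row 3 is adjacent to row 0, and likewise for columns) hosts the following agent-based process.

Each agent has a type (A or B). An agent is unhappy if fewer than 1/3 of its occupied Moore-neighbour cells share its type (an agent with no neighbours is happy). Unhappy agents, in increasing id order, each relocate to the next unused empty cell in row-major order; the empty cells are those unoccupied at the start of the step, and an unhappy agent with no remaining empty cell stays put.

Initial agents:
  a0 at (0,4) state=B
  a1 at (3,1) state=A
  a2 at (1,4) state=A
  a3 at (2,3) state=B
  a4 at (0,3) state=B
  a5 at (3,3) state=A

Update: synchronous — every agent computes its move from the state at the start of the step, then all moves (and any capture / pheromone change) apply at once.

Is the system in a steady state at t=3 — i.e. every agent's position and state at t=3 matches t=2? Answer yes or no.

t=1: a0@(0,4):B a1@(3,1):A a2@(0,0):A a3@(0,1):B a4@(0,3):B a5@(0,2):A
t=2: a0@(0,4):B a1@(3,1):A a2@(0,0):A a3@(0,5):B a4@(0,3):B a5@(0,2):A
t=3: (unchanged — steady state)

yes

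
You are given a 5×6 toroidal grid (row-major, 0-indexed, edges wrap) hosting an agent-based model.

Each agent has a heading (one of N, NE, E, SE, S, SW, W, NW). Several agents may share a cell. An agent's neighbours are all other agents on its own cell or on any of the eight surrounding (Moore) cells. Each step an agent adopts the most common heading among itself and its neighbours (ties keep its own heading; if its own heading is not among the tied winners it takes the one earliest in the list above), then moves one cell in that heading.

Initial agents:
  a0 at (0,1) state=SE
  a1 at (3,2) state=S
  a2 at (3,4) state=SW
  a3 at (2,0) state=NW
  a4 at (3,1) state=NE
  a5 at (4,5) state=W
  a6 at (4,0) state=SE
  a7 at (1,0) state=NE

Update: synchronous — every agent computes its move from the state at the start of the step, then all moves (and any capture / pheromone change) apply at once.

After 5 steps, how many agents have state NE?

t=1: a0@(1,2):SE a1@(4,2):S a2@(4,3):SW a3@(1,1):NE a4@(2,2):NE a5@(4,4):W a6@(0,1):SE a7@(0,1):NE
t=2: a0@(0,3):NE a1@(0,2):S a2@(0,2):SW a3@(0,2):NE a4@(1,3):NE a5@(4,3):W a6@(1,2):SE a7@(4,2):NE
t=3: a0@(4,4):NE a1@(4,3):NE a2@(4,3):NE a3@(4,3):NE a4@(0,4):NE a5@(3,4):NE a6@(0,3):NE a7@(3,3):NE
t=4: a0@(3,5):NE a1@(3,4):NE a2@(3,4):NE a3@(3,4):NE a4@(4,5):NE a5@(2,5):NE a6@(4,4):NE a7@(2,4):NE
t=5: a0@(2,0):NE a1@(2,5):NE a2@(2,5):NE a3@(2,5):NE a4@(3,0):NE a5@(1,0):NE a6@(3,5):NE a7@(1,5):NE

8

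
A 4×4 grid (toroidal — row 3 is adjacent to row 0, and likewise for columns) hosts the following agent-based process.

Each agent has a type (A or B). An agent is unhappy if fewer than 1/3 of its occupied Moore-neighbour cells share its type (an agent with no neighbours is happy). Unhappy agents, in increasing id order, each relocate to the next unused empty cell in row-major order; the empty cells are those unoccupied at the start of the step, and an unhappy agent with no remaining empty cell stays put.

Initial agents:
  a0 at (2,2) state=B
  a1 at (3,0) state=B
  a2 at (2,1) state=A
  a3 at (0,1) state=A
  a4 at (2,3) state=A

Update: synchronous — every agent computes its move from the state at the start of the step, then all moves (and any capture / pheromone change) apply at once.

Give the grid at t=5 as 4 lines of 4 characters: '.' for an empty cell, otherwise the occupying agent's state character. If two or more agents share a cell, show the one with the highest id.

t=1: a0@(0,0):B a1@(0,2):B a2@(0,3):A a3@(1,0):A a4@(1,1):A
t=2: a0@(0,1):B a1@(1,2):B a2@(0,3):A a3@(1,0):A a4@(1,1):A
t=3: (unchanged — steady state)

.B.A
AAB.
....
....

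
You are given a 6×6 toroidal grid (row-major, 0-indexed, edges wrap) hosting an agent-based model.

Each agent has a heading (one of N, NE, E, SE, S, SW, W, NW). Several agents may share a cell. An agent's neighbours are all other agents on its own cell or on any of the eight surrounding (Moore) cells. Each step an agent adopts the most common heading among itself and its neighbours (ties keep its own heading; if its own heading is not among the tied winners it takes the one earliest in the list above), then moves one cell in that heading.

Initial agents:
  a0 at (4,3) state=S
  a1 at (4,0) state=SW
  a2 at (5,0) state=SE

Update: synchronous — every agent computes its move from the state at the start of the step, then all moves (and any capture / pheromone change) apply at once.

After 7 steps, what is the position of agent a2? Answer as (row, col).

(0, 1)

t=1: a0@(5,3):S a1@(5,5):SW a2@(0,1):SE
t=2: a0@(0,3):S a1@(0,4):SW a2@(1,2):SE
t=3: a0@(1,3):S a1@(1,3):SW a2@(2,3):SE
t=4: a0@(2,3):S a1@(2,2):SW a2@(3,4):SE
t=5: a0@(3,3):S a1@(3,1):SW a2@(4,5):SE
t=6: a0@(4,3):S a1@(4,0):SW a2@(5,0):SE
t=7: a0@(5,3):S a1@(5,5):SW a2@(0,1):SE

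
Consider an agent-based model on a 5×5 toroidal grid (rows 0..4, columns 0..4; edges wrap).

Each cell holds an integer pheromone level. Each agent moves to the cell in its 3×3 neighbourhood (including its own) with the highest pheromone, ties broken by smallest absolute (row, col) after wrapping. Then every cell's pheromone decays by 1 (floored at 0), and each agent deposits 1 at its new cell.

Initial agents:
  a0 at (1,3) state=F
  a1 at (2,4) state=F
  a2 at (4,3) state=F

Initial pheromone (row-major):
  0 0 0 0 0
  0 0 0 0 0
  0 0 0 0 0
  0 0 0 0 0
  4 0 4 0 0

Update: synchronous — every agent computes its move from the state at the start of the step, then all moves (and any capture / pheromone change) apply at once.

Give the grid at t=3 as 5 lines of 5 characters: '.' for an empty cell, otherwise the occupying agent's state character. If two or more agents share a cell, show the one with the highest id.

t=1: a0@(0,2) a1@(1,0) a2@(4,2) | pheromone: 0 0 1 0 0 / 1 0 0 0 0 / 0 0 0 0 0 / 0 0 0 0 0 / 3 0 4 0 0
t=2: a0@(4,2) a1@(1,0) a2@(4,2) | pheromone: 0 0 0 0 0 / 1 0 0 0 0 / 0 0 0 0 0 / 0 0 0 0 0 / 2 0 5 0 0
t=3: a0@(4,2) a1@(1,0) a2@(4,2) | pheromone: 0 0 0 0 0 / 1 0 0 0 0 / 0 0 0 0 0 / 0 0 0 0 0 / 1 0 6 0 0

.....
F....
.....
.....
..F..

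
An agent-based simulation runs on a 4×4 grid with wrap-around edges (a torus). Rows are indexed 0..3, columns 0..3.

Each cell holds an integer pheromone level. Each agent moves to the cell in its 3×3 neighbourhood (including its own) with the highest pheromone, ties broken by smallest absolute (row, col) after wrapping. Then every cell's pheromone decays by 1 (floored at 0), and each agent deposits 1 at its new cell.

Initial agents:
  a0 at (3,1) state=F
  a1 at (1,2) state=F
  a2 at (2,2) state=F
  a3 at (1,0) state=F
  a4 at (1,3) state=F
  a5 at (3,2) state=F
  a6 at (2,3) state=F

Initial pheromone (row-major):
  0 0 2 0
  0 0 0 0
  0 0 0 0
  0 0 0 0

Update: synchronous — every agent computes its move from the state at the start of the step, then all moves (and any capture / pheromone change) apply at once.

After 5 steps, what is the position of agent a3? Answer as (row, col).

t=1: a0@(0,2) a1@(0,2) a2@(1,1) a3@(0,0) a4@(0,2) a5@(0,2) a6@(1,0) | pheromone: 1 0 5 0 / 1 1 0 0 / 0 0 0 0 / 0 0 0 0
t=2: a0@(0,2) a1@(0,2) a2@(0,2) a3@(0,0) a4@(0,2) a5@(0,2) a6@(0,0) | pheromone: 2 0 9 0 / 0 0 0 0 / 0 0 0 0 / 0 0 0 0
t=3: a0@(0,2) a1@(0,2) a2@(0,2) a3@(0,0) a4@(0,2) a5@(0,2) a6@(0,0) | pheromone: 3 0 13 0 / 0 0 0 0 / 0 0 0 0 / 0 0 0 0
t=4: a0@(0,2) a1@(0,2) a2@(0,2) a3@(0,0) a4@(0,2) a5@(0,2) a6@(0,0) | pheromone: 4 0 17 0 / 0 0 0 0 / 0 0 0 0 / 0 0 0 0
t=5: a0@(0,2) a1@(0,2) a2@(0,2) a3@(0,0) a4@(0,2) a5@(0,2) a6@(0,0) | pheromone: 5 0 21 0 / 0 0 0 0 / 0 0 0 0 / 0 0 0 0

(0, 0)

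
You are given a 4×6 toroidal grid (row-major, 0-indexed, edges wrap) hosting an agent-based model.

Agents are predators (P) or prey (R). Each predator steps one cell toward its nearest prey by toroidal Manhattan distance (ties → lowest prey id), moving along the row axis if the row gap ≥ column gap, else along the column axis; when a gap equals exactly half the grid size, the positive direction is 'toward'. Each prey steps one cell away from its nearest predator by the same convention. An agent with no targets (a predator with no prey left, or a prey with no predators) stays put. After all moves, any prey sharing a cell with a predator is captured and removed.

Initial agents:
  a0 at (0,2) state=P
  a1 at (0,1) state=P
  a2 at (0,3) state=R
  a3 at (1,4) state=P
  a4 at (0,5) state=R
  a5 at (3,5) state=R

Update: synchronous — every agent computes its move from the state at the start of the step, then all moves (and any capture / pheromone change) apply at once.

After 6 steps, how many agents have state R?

1

t=1: a0@(0,3):P a1@(0,2):P a3@(0,4):P a5@(3,4):R
t=2: a0@(3,3):P a1@(0,3):P a3@(3,4):P a5@(2,4):R
t=3: a0@(2,3):P a1@(1,3):P a3@(2,4):P a5@(1,4):R
t=4: a0@(1,3):P a1@(1,4):P a3@(1,4):P a5@(1,5):R
t=5: a0@(1,4):P a1@(1,5):P a3@(1,5):P a5@(1,0):R
t=6: a0@(1,5):P a1@(1,0):P a3@(1,0):P a5@(1,1):R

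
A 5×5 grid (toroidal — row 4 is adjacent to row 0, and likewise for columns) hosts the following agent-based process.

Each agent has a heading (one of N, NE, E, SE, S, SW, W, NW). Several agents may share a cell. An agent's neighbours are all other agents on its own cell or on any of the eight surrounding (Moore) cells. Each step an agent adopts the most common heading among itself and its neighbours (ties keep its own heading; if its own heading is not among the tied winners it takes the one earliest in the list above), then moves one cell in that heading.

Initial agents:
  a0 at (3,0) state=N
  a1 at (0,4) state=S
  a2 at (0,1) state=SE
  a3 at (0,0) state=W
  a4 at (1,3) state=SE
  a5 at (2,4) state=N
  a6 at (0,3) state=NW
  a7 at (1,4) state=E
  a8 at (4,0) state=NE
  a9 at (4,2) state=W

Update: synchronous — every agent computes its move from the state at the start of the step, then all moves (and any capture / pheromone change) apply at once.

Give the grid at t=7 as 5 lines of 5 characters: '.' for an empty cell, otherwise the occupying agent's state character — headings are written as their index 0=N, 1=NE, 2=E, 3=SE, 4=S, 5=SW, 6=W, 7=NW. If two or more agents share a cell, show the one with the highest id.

t=1: a0@(2,0):N a1@(1,4):S a2@(0,0):W a3@(0,4):W a4@(2,4):SE a5@(1,4):N a6@(4,2):NW a7@(1,0):E a8@(3,1):NE a9@(4,1):W
t=2: a0@(1,0):N a1@(0,4):N a2@(0,4):W a3@(0,3):W a4@(1,4):N a5@(0,4):N a6@(3,1):NW a7@(0,0):N a8@(2,2):NE a9@(4,0):W
t=3: a0@(0,0):N a1@(4,4):N a2@(4,4):N a3@(4,3):N a4@(0,4):N a5@(4,4):N a6@(2,0):NW a7@(4,0):N a8@(1,3):NE a9@(3,0):N
t=4: a0@(4,0):N a1@(3,4):N a2@(3,4):N a3@(3,3):N a4@(4,4):N a5@(3,4):N a6@(1,4):NW a7@(3,0):N a8@(0,4):NE a9@(2,0):N
t=5: a0@(3,0):N a1@(2,4):N a2@(2,4):N a3@(2,3):N a4@(3,4):N a5@(2,4):N a6@(0,3):NW a7@(2,0):N a8@(4,4):N a9@(1,0):N
t=6: a0@(2,0):N a1@(1,4):N a2@(1,4):N a3@(1,3):N a4@(2,4):N a5@(1,4):N a6@(4,2):NW a7@(1,0):N a8@(3,4):N a9@(0,0):N
t=7: a0@(1,0):N a1@(0,4):N a2@(0,4):N a3@(0,3):N a4@(1,4):N a5@(0,4):N a6@(3,1):NW a7@(0,0):N a8@(2,4):N a9@(4,0):N

0..00
0...0
....0
.7...
0....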